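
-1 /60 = -0.02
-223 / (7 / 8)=-1784 / 7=-254.86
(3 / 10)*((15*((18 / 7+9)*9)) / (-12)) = -2187 / 56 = -39.05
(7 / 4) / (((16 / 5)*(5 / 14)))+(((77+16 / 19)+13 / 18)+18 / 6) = 454699 / 5472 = 83.10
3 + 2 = 5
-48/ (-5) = 48/ 5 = 9.60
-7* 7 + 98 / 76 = -1813 / 38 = -47.71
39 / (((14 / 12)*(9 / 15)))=390 / 7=55.71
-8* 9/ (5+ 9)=-5.14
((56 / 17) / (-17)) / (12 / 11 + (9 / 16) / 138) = -453376 / 2561985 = -0.18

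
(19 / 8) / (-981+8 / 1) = -19 / 7784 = -0.00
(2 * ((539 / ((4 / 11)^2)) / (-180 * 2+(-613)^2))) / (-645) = -65219 / 1937110440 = -0.00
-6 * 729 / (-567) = 54 / 7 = 7.71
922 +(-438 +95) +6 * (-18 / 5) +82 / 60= 16763 / 30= 558.77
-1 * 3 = -3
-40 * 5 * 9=-1800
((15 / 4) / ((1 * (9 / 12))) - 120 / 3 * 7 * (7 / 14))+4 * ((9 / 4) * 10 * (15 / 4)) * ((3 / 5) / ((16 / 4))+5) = 12825 / 8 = 1603.12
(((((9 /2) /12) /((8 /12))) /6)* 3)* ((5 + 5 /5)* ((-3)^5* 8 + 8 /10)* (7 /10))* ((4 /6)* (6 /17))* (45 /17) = -4131729 /2890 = -1429.66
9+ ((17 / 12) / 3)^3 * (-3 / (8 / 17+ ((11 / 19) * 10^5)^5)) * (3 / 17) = 1277379227520000000000000912033925165 / 141931025280000000000000102688777728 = 9.00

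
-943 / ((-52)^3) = 943 / 140608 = 0.01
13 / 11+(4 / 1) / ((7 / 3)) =223 / 77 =2.90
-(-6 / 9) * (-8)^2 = 128 / 3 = 42.67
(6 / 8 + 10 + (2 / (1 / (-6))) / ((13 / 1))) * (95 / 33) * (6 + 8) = 339815 / 858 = 396.05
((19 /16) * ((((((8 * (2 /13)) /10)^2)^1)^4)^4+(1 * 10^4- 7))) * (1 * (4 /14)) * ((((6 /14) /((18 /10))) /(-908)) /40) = -1957387907326161229632446375994791267469448851847743104239353259 /88066466170366986165741842441635227451854944229125976562500000000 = -0.02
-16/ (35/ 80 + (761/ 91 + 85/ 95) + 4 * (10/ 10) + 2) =-442624/ 434183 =-1.02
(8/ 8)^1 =1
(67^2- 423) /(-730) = -2033 /365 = -5.57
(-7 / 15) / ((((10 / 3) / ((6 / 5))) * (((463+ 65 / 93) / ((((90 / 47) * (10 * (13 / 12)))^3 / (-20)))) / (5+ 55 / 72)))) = 133549313625 / 143272417664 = 0.93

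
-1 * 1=-1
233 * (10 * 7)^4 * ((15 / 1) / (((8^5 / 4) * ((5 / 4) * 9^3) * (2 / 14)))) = 2447519375 / 31104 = 78688.25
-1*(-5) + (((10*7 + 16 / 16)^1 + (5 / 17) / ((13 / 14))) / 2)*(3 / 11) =71593 / 4862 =14.73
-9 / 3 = -3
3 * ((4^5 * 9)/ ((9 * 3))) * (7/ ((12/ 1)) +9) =9813.33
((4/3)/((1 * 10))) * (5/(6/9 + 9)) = 2/29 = 0.07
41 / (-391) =-41 / 391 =-0.10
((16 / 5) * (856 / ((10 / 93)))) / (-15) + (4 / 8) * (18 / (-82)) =-17408741 / 10250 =-1698.41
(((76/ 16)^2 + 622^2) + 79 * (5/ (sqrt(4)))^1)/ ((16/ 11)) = 68130315/ 256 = 266134.04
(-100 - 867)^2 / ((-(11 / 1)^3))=-935089 / 1331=-702.55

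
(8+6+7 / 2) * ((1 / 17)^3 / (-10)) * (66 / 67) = -231 / 658342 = -0.00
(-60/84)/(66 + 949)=-1/1421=-0.00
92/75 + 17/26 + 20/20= 5617/1950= 2.88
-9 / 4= -2.25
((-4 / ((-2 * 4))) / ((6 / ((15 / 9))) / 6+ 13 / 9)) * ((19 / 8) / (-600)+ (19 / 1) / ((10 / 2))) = 54663 / 58880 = 0.93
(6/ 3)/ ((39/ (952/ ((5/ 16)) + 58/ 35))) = 213364/ 1365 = 156.31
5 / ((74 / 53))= 265 / 74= 3.58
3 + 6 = 9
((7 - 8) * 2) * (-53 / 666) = 53 / 333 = 0.16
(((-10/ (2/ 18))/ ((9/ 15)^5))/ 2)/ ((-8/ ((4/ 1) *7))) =109375/ 54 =2025.46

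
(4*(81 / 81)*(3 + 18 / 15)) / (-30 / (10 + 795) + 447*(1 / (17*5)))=76636 / 23819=3.22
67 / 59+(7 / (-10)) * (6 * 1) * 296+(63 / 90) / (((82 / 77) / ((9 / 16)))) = -961171007 / 774080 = -1241.69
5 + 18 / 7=53 / 7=7.57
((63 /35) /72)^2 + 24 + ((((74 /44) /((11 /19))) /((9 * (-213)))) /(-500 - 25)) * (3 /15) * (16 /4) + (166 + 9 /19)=141028464807911 /740406744000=190.47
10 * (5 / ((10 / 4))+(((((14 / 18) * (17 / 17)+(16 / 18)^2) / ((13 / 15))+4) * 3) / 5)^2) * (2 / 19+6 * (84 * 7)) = 649153368028 / 1300455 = 499174.03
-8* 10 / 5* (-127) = 2032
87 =87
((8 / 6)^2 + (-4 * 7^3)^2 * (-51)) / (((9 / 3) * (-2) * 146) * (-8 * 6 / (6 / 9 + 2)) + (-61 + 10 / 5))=-864014240 / 141381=-6111.25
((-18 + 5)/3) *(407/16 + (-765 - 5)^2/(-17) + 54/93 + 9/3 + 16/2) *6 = 3818961419/4216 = 905825.76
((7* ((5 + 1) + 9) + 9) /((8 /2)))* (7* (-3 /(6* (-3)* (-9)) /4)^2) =133 /31104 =0.00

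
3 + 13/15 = 58/15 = 3.87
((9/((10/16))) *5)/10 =36/5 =7.20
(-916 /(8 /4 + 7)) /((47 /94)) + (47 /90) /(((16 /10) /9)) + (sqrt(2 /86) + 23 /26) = -373901 /1872 + sqrt(43) /43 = -199.58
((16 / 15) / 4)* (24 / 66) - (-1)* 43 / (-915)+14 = 141413 / 10065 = 14.05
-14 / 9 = -1.56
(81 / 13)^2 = 6561 / 169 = 38.82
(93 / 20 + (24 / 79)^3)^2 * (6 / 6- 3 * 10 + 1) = -14895261588322143 / 24308745552100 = -612.75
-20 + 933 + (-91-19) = 803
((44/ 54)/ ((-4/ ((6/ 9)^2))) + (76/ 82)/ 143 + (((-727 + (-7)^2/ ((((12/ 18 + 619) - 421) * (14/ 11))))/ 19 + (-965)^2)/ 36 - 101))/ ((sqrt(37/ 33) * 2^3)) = 3325445061793835 * sqrt(1221)/ 38203902367488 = 3041.58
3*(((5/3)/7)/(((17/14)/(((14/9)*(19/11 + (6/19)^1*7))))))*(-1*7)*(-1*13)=10485020/31977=327.89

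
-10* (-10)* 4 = 400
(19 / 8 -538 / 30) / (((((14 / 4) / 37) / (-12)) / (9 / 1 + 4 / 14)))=898027 / 49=18327.08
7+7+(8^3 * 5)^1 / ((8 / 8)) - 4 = 2570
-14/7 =-2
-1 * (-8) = 8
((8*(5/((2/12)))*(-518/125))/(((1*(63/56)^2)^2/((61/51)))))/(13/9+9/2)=-4141613056/33151275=-124.93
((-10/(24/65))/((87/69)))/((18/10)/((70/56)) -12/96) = -373750/22881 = -16.33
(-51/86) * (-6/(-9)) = -17/43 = -0.40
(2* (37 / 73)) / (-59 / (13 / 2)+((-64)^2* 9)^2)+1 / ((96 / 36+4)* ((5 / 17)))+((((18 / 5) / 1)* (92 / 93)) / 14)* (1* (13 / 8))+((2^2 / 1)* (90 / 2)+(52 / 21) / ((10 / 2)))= 217588475428373797 / 1199372461523700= 181.42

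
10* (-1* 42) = -420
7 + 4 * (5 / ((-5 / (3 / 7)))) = 37 / 7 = 5.29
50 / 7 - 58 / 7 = -8 / 7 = -1.14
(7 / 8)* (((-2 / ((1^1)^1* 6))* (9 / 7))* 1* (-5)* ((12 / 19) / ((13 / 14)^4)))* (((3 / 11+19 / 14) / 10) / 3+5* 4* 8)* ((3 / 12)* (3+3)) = 2282685237 / 5969249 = 382.41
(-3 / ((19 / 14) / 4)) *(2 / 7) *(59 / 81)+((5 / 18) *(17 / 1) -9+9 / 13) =-72367 / 13338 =-5.43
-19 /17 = -1.12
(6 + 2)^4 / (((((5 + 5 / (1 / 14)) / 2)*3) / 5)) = 8192 / 45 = 182.04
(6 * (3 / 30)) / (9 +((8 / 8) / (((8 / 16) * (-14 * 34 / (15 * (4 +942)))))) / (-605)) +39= 775459 / 19850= 39.07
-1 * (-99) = 99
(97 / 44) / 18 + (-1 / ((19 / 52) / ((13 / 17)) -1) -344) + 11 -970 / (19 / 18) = -6639451285 / 5311944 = -1249.91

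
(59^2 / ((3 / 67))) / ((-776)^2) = 233227 / 1806528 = 0.13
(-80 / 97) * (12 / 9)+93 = 26743 / 291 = 91.90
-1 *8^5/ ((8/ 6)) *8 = -196608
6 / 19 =0.32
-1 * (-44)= 44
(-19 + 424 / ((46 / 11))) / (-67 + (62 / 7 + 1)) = -2653 / 1840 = -1.44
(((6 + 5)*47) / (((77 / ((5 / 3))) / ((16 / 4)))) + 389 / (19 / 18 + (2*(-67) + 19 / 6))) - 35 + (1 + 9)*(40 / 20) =656479 / 24528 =26.76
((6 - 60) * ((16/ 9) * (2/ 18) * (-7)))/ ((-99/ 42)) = -3136/ 99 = -31.68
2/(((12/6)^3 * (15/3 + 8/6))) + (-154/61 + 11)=8.51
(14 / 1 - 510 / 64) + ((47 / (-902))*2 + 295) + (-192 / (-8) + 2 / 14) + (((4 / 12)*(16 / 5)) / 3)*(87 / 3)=1524668881 / 4546080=335.38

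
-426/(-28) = 213/14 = 15.21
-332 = -332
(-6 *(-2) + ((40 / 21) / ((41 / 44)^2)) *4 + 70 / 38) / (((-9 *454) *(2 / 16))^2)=242713648 / 2799479827431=0.00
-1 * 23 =-23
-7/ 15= -0.47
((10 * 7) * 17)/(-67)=-1190/67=-17.76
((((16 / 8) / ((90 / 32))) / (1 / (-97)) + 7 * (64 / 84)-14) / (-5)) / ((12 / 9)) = 11.65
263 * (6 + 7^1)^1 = 3419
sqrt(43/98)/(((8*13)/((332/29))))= 83*sqrt(86)/10556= 0.07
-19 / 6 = -3.17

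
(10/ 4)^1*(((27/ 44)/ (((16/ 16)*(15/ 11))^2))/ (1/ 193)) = 159.22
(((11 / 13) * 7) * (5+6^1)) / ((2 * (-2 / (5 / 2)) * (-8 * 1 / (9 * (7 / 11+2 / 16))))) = 232155 / 6656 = 34.88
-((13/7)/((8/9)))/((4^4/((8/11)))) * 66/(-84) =117/25088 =0.00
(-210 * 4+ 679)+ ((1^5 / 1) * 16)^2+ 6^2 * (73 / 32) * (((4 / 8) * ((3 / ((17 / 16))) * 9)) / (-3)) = -4298 / 17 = -252.82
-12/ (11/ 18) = -19.64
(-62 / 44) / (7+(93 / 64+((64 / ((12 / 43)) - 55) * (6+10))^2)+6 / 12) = -8928 / 49296547223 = -0.00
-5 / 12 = -0.42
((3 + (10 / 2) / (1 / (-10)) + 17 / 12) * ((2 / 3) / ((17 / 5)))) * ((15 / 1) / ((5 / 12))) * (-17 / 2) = 2735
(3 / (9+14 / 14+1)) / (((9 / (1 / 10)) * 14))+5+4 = 41581 / 4620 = 9.00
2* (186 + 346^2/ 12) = 60974/ 3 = 20324.67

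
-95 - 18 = -113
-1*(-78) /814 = 39 /407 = 0.10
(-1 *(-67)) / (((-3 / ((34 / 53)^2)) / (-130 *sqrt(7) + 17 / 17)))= -77452 / 8427 + 10068760 *sqrt(7) / 8427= 3152.01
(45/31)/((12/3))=45/124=0.36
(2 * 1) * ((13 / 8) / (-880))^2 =0.00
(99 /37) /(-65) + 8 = 19141 /2405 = 7.96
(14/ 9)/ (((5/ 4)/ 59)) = 3304/ 45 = 73.42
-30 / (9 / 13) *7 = -910 / 3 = -303.33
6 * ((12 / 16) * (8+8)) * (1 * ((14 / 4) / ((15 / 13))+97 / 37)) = 75324 / 185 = 407.16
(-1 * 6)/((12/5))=-5/2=-2.50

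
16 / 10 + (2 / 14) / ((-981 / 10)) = 54886 / 34335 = 1.60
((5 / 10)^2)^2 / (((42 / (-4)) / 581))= -83 / 24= -3.46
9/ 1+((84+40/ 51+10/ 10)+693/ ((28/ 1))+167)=58453/ 204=286.53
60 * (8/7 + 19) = 8460/7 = 1208.57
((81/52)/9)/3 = 3/52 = 0.06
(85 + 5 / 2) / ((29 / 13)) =2275 / 58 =39.22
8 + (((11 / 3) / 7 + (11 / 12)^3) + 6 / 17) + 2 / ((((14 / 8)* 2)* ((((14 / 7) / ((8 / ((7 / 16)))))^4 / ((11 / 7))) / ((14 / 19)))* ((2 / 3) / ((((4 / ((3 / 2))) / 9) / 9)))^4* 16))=144305420933917085 / 14955907550117184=9.65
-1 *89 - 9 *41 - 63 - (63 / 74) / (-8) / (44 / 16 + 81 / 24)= -520.98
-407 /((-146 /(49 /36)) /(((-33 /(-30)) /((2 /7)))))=1535611 /105120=14.61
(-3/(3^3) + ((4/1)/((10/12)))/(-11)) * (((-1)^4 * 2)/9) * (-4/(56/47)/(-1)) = -0.41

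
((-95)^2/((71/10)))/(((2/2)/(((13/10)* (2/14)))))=117325/497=236.07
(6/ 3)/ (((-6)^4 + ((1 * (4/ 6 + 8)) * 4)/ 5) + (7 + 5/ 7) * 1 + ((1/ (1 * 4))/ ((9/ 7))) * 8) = 315/ 206672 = 0.00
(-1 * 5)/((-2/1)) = 5/2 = 2.50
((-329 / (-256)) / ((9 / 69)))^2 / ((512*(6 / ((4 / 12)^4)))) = 57259489 / 146767085568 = 0.00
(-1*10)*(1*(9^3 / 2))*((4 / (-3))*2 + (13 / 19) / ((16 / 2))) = 1430055 / 152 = 9408.26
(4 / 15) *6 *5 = 8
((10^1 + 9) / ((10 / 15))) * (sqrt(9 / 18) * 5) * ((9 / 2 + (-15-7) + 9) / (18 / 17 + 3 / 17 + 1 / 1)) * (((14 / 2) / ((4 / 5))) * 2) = -151725 * sqrt(2) / 32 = -6705.36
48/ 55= 0.87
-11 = -11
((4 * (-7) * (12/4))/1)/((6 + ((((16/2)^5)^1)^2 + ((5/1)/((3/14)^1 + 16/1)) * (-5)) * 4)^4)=-18586664887/75294218094388185642735350007306641231972225388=-0.00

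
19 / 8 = 2.38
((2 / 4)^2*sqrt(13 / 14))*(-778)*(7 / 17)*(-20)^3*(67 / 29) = 52126000*sqrt(182) / 493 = 1426406.06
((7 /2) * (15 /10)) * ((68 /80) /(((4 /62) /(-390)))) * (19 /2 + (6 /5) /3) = -42729687 /160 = -267060.54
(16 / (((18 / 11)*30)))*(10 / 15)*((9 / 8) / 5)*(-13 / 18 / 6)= -143 / 24300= -0.01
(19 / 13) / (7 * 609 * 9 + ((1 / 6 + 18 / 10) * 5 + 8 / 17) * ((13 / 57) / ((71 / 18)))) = 435727 / 11438492962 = 0.00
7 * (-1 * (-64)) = 448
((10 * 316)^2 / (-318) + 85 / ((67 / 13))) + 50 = -333809255 / 10653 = -31334.77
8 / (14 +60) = 4 / 37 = 0.11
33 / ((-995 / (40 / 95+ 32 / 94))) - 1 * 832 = -147856712 / 177707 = -832.03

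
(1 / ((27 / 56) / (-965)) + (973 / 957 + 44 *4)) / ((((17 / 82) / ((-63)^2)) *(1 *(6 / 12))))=-378835884420 / 5423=-69857253.26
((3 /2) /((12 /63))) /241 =63 /1928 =0.03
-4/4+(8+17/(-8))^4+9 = 1199.33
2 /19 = 0.11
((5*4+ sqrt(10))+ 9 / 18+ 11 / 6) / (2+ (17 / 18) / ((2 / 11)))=36*sqrt(10) / 259+ 804 / 259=3.54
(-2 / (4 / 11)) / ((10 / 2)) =-11 / 10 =-1.10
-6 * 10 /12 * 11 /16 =-55 /16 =-3.44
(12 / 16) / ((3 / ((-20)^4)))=40000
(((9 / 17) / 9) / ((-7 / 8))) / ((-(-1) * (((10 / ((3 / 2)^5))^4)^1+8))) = -3486784401 / 570903023719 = -0.01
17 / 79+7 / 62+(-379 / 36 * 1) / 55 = 662759 / 4849020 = 0.14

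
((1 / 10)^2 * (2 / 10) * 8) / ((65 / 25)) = 2 / 325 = 0.01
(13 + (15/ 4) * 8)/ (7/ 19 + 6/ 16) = 6536/ 113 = 57.84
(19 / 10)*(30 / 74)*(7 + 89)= 2736 / 37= 73.95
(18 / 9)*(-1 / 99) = -2 / 99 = -0.02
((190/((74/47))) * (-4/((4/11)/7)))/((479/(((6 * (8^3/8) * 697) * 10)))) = -920187206400/17723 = -51920510.43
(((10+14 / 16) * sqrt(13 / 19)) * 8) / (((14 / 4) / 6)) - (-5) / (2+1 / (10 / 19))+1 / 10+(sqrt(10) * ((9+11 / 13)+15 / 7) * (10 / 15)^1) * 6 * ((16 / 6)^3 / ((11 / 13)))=539 / 390+1044 * sqrt(247) / 133+2234368 * sqrt(10) / 2079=3523.35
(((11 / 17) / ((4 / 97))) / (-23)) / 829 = -1067 / 1296556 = -0.00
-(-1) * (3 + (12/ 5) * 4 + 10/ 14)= 466/ 35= 13.31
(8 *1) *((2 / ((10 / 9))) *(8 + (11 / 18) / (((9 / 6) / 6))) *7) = 5264 / 5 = 1052.80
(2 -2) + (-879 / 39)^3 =-25153757 / 2197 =-11449.14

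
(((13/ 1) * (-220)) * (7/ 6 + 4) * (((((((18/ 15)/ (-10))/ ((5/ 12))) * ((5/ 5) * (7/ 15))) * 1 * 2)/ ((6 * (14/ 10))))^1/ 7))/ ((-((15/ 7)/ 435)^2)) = -208776568/ 75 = -2783687.57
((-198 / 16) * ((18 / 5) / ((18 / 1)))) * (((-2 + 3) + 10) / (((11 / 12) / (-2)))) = 297 / 5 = 59.40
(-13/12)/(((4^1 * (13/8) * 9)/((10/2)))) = -5/54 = -0.09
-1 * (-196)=196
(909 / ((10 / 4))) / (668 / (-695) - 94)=-126351 / 32999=-3.83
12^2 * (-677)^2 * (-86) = -5675946336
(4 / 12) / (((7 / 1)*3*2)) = 1 / 126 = 0.01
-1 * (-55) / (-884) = -55 / 884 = -0.06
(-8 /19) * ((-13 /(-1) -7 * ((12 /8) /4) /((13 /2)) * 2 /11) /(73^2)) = -14788 /14478893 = -0.00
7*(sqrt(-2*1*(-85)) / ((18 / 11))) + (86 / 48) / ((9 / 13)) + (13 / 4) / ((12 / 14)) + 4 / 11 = 8011 / 1188 + 77*sqrt(170) / 18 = 62.52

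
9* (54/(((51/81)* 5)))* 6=78732/85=926.26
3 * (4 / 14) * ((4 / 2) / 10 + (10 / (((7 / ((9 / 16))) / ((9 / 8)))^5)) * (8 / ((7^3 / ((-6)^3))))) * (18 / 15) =0.21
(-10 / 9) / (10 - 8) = -5 / 9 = -0.56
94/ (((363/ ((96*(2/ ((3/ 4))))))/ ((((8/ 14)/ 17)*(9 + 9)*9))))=5197824/ 14399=360.99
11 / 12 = 0.92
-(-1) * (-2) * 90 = -180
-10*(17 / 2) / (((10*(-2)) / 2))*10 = 85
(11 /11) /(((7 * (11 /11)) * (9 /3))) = 0.05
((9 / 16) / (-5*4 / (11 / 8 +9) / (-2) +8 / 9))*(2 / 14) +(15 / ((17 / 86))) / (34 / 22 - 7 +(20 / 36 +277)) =11437421319 / 35492646784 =0.32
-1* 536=-536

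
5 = 5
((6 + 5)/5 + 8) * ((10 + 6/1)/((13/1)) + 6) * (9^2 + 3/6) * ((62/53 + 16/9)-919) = -56907968809/10335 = -5506334.67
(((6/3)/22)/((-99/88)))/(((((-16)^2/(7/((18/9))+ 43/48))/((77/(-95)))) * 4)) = 1477/5253120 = 0.00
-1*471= -471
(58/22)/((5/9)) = 261/55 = 4.75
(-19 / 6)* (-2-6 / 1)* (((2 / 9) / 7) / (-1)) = -152 / 189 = -0.80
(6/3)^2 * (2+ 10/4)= 18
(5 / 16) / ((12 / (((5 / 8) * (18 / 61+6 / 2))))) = 1675 / 31232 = 0.05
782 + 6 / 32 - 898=-1853 / 16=-115.81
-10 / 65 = -2 / 13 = -0.15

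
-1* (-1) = 1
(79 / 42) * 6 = 79 / 7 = 11.29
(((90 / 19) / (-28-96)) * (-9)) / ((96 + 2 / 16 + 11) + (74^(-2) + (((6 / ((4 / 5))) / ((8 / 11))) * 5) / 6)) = 591408 / 199059029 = 0.00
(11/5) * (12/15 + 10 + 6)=924/25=36.96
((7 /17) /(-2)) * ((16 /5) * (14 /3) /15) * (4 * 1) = -3136 /3825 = -0.82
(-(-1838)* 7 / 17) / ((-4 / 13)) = -83629 / 34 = -2459.68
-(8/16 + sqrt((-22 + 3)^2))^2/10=-1521/40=-38.02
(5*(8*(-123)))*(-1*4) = 19680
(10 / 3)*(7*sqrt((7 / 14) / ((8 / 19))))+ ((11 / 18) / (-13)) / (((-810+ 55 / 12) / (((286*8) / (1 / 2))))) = 7744 / 28995+ 35*sqrt(19) / 6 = 25.69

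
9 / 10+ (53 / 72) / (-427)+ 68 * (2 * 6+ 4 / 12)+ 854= 260334803 / 153720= 1693.56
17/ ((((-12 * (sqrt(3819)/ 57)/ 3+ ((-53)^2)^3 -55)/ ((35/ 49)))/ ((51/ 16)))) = 867 * sqrt(3819)/ 156809841460511941559536+ 547670279958003/ 313619682921023883119072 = 0.00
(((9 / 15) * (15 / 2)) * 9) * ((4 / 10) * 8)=648 / 5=129.60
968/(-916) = -242/229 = -1.06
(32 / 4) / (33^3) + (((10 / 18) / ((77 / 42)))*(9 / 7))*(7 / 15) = 6542 / 35937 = 0.18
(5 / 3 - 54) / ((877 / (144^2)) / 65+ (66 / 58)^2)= -59321583360 / 1468535317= -40.40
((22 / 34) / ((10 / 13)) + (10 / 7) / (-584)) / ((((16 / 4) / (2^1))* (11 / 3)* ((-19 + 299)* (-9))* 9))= -145721 / 28896436800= -0.00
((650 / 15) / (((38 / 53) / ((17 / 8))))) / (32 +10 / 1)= 58565 / 19152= 3.06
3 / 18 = 1 / 6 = 0.17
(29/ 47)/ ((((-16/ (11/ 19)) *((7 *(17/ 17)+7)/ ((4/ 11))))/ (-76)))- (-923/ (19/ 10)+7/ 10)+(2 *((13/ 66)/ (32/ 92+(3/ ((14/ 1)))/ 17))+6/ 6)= 487.23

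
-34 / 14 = -17 / 7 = -2.43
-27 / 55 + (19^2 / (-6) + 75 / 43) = -835981 / 14190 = -58.91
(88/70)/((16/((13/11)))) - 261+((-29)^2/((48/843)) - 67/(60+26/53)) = 1860512043/128240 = 14508.05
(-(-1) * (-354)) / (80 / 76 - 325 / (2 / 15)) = 13452 / 92585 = 0.15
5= 5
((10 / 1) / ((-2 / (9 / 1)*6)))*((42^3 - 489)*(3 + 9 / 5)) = -2649564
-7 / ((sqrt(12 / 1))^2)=-7 / 12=-0.58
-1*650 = -650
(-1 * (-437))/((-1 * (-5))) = 437/5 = 87.40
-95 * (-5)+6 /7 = 3331 /7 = 475.86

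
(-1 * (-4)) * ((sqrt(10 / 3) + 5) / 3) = 4 * sqrt(30) / 9 + 20 / 3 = 9.10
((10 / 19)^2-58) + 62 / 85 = -1748848 / 30685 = -56.99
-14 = -14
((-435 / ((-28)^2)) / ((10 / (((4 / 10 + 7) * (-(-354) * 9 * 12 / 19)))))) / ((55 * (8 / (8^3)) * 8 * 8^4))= -15383601 / 524339200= -0.03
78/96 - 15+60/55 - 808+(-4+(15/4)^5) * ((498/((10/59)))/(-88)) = -11465757069/450560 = -25447.79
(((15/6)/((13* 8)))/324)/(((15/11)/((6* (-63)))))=-77/3744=-0.02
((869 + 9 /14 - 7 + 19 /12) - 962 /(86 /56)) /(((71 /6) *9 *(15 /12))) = 1717922 /961695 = 1.79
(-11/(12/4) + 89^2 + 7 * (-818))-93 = 2098.33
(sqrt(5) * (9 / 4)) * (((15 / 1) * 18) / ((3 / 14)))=2835 * sqrt(5)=6339.25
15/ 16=0.94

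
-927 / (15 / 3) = -927 / 5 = -185.40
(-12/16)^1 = -0.75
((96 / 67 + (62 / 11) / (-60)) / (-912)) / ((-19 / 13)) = 384839 / 383122080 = 0.00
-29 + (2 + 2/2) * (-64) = -221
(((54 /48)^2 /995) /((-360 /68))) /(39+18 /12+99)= -17 /9870400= -0.00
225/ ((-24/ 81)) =-6075/ 8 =-759.38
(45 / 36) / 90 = 1 / 72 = 0.01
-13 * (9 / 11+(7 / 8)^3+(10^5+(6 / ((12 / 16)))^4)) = -7621601689 / 5632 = -1353267.35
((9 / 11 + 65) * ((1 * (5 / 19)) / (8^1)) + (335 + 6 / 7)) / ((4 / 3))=2967159 / 11704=253.52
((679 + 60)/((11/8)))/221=5912/2431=2.43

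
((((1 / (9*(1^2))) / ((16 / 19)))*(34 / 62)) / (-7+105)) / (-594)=-323 / 259858368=-0.00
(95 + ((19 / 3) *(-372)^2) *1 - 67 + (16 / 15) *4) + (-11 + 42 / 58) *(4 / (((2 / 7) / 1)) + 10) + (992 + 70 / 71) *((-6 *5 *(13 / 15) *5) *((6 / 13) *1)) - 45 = 25220489971 / 30885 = 816593.49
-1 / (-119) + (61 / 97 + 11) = 134329 / 11543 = 11.64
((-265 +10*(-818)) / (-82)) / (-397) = -8445 / 32554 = -0.26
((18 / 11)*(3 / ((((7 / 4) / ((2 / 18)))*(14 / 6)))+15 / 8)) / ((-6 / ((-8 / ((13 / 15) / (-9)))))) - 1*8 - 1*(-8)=-23895 / 539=-44.33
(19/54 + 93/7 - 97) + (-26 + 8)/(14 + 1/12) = -5407007/63882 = -84.64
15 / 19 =0.79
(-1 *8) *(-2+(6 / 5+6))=-208 / 5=-41.60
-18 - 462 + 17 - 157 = -620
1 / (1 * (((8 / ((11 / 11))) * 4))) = 1 / 32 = 0.03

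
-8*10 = -80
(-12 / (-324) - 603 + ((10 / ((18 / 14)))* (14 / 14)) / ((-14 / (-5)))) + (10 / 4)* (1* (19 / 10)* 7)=-61229 / 108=-566.94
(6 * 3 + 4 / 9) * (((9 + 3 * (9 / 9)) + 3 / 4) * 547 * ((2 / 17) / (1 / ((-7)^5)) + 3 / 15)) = -7629774253 / 30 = -254325808.43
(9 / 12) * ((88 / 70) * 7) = 33 / 5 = 6.60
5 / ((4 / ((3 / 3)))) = 5 / 4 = 1.25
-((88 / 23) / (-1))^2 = -7744 / 529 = -14.64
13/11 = 1.18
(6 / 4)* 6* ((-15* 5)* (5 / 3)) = -1125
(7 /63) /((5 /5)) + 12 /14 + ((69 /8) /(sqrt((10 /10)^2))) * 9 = 39611 /504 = 78.59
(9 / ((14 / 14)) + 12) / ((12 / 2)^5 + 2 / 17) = 357 / 132194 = 0.00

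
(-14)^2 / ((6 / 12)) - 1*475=-83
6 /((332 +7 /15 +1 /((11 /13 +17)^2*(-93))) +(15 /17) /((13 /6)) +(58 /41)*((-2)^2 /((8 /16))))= 1360680946560 /78055677009503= 0.02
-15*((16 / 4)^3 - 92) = 420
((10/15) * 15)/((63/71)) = 710/63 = 11.27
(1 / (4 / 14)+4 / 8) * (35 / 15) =28 / 3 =9.33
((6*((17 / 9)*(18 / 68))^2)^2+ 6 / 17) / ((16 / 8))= 177 / 136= 1.30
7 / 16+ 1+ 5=103 / 16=6.44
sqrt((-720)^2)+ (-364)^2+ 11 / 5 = 666091 / 5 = 133218.20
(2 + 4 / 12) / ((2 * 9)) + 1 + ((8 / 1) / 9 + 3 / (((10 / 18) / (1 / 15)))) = 3211 / 1350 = 2.38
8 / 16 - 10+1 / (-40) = -381 / 40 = -9.52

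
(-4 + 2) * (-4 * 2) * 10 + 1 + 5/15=484/3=161.33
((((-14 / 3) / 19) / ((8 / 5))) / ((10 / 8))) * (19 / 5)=-7 / 15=-0.47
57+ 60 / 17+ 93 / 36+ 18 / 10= 64.91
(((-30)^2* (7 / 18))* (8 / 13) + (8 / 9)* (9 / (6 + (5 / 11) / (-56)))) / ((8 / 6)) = 7799148 / 47983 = 162.54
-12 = -12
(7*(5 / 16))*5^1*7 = 1225 / 16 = 76.56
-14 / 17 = -0.82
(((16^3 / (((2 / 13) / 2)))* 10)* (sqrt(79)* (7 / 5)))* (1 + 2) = 2236416* sqrt(79) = 19877700.21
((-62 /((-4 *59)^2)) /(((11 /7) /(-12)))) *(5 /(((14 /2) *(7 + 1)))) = 465 /612656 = 0.00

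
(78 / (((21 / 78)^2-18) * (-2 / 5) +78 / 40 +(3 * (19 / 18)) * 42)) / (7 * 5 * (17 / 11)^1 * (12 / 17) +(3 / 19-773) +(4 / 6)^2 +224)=-41325570 / 38418151267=-0.00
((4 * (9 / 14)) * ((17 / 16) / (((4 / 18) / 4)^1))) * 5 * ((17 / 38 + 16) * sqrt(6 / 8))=4303125 * sqrt(3) / 2128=3502.46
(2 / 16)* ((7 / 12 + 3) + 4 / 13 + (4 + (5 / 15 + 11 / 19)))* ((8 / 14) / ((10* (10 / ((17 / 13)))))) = 443581 / 53944800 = 0.01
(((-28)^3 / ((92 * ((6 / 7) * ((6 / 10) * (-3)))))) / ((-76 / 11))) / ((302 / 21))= -924385 / 593883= -1.56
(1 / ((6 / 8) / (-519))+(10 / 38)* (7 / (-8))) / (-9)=11691 / 152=76.91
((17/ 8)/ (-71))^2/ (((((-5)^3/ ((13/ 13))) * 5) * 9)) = -0.00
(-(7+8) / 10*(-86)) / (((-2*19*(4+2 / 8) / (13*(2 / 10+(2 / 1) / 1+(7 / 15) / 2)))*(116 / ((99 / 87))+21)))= -1346631 / 6552055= -0.21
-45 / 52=-0.87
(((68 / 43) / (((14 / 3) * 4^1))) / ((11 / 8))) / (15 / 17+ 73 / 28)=13872 / 785653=0.02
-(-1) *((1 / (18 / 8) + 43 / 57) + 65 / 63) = 890 / 399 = 2.23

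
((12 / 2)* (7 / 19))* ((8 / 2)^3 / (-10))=-1344 / 95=-14.15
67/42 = 1.60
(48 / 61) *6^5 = 373248 / 61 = 6118.82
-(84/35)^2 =-5.76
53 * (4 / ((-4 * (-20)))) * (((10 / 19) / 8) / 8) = 0.02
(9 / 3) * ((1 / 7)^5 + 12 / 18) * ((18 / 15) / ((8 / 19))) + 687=232844349 / 336140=692.70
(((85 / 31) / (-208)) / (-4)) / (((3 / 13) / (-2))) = -85 / 2976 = -0.03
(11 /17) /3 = 11 /51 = 0.22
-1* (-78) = 78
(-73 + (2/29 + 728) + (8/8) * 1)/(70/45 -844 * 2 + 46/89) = -7619913/19581206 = -0.39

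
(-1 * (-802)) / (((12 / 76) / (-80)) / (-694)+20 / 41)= 34686564160 / 21097723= 1644.09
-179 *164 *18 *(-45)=23778360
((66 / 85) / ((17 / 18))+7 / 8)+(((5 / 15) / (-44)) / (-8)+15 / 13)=56573789 / 19836960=2.85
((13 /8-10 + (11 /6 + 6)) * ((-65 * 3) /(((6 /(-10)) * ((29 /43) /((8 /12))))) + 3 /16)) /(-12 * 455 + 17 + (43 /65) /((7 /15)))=0.03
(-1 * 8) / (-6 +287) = -8 / 281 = -0.03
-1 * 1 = -1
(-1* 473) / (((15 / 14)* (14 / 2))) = -63.07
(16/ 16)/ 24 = 1/ 24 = 0.04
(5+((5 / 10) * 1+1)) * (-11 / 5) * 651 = -93093 / 10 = -9309.30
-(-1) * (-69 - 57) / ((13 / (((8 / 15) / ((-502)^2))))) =-84 / 4095065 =-0.00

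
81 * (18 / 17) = 1458 / 17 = 85.76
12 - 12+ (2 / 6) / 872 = 1 / 2616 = 0.00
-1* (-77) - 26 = 51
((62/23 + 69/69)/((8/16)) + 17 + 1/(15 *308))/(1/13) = 33693959/106260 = 317.09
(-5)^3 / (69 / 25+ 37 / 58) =-181250 / 4927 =-36.79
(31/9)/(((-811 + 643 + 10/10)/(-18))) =62/167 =0.37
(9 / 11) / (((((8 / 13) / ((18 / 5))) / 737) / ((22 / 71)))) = 776061 / 710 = 1093.04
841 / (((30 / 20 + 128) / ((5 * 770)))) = 25002.70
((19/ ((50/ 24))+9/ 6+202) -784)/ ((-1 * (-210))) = -9523/ 3500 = -2.72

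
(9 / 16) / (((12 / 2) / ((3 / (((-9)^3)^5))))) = -1 / 732057358558752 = -0.00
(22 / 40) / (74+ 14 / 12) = 3 / 410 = 0.01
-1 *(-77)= 77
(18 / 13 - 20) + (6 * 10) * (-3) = -2582 / 13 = -198.62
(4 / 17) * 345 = 1380 / 17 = 81.18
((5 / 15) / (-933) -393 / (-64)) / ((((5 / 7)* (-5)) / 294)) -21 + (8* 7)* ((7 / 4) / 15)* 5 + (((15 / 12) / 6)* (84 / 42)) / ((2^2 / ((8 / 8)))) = -368494699 / 746400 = -493.70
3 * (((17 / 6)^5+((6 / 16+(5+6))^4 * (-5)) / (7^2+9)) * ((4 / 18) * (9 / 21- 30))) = 1673883862681 / 67350528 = 24853.31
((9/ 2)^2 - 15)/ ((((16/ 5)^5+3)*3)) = 21875/ 4231804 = 0.01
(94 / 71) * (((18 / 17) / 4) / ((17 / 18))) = 7614 / 20519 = 0.37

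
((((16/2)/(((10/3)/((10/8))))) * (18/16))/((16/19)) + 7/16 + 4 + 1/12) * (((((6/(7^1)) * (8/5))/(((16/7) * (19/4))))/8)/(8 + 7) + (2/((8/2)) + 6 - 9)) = -155497/7296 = -21.31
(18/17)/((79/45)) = 810/1343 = 0.60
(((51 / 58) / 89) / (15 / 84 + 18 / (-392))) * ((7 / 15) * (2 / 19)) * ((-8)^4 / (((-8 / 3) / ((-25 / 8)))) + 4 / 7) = 17.56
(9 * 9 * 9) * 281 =204849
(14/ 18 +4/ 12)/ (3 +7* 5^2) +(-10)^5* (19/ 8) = -190237495/ 801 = -237499.99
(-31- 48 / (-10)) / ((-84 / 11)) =1441 / 420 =3.43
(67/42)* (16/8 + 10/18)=1541/378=4.08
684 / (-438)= -114 / 73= -1.56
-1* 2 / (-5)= 2 / 5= 0.40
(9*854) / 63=122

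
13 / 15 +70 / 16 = 629 / 120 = 5.24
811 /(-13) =-811 /13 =-62.38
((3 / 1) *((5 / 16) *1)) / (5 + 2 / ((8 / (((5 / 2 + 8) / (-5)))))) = 75 / 358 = 0.21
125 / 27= 4.63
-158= -158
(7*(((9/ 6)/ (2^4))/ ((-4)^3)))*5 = -105/ 2048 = -0.05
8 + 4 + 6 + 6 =24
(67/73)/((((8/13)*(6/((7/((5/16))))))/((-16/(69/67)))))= -6535984/75555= -86.51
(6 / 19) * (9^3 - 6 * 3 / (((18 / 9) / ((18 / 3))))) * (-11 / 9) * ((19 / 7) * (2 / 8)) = -176.79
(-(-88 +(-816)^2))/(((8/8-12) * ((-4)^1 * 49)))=-166442/539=-308.80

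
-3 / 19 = -0.16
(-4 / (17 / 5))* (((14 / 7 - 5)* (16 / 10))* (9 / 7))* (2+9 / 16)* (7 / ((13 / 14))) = 30996 / 221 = 140.25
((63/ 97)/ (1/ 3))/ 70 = 27/ 970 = 0.03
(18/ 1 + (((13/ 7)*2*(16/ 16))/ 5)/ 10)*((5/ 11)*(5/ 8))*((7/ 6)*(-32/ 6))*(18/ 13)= -6326/ 143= -44.24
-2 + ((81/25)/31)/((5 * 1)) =-7669/3875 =-1.98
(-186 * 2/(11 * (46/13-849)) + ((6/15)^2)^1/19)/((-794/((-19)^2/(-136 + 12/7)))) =46229204/281986469875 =0.00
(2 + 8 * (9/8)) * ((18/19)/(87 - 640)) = -198/10507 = -0.02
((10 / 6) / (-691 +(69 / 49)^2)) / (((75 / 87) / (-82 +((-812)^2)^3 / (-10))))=4989607020138485637529 / 62037375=80429048136522.31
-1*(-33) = 33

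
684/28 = 171/7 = 24.43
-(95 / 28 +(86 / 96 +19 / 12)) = -1973 / 336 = -5.87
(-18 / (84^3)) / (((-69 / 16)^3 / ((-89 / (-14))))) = 5696 / 2366250327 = 0.00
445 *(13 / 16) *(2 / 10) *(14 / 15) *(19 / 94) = 153881 / 11280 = 13.64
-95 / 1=-95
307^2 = 94249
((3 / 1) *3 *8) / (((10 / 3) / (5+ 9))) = 1512 / 5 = 302.40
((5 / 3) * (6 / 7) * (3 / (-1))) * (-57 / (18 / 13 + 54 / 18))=390 / 7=55.71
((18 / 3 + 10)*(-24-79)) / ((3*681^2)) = -1648 / 1391283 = -0.00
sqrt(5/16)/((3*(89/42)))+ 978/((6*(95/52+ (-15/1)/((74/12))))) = -313612/1165+ 7*sqrt(5)/178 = -269.11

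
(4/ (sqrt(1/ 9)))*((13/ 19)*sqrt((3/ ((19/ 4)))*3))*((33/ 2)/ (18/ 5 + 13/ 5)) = 77220*sqrt(19)/ 11191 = 30.08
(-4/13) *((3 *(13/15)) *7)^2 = -2548/25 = -101.92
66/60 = 11/10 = 1.10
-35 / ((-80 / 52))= 91 / 4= 22.75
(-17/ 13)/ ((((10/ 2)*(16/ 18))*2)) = -153/ 1040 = -0.15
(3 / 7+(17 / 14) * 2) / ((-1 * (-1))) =20 / 7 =2.86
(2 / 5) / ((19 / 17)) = 34 / 95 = 0.36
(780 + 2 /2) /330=71 /30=2.37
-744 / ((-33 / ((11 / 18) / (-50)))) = -62 / 225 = -0.28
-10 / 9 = -1.11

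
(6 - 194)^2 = 35344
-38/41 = -0.93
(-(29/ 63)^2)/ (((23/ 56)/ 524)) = -3525472/ 13041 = -270.34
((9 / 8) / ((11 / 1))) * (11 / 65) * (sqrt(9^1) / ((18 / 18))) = 27 / 520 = 0.05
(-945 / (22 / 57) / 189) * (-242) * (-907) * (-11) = 31277895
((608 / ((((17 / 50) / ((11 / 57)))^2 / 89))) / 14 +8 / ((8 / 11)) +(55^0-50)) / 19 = 417614546 / 6572727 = 63.54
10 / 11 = 0.91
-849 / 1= -849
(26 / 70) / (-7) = -13 / 245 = -0.05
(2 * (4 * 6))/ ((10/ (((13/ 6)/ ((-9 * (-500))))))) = 0.00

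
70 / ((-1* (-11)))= 6.36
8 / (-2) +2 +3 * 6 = 16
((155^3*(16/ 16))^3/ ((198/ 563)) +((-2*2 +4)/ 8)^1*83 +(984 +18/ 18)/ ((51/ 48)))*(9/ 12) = 494245358788636997261105/ 4488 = 110125971209589348765.84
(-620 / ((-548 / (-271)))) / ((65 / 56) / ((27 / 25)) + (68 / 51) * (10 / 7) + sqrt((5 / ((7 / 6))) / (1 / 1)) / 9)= -57223915560 / 552769381 + 304855488 * sqrt(210) / 552769381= -95.53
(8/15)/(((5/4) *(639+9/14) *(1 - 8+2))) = -448/3358125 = -0.00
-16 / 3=-5.33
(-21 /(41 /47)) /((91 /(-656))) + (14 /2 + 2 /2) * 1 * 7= 2984 /13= 229.54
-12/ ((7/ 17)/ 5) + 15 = -915/ 7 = -130.71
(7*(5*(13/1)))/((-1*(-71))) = 6.41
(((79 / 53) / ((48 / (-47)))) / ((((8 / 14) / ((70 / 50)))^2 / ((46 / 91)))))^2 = 858012886508449 / 43750287360000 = 19.61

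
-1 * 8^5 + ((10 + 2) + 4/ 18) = -294802/ 9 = -32755.78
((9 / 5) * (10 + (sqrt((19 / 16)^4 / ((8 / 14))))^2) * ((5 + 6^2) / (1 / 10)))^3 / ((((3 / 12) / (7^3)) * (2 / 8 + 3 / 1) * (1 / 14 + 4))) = 1774329365156525962866799946109 / 17381079811883008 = 102083954757716.58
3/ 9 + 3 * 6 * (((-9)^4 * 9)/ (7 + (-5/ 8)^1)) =8503073/ 51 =166726.92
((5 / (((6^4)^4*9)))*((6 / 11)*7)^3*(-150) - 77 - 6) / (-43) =2164281075087227 / 1121254050926592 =1.93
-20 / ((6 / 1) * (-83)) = 10 / 249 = 0.04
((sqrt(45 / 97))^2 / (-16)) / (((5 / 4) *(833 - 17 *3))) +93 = 28217679 / 303416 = 93.00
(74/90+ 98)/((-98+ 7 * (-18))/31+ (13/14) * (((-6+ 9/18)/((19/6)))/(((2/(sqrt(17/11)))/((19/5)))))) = -121049474560/6391037277+ 1555578388 * sqrt(187)/2130345759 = -8.96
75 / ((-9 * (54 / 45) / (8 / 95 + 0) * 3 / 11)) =-1100 / 513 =-2.14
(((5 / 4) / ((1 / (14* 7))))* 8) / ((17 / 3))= 2940 / 17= 172.94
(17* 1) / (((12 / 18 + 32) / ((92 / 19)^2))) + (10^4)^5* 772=77200000000000000000012.20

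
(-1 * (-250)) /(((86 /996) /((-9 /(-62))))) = 560250 /1333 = 420.29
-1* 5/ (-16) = 5/ 16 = 0.31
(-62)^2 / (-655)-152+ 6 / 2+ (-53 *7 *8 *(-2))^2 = 23079541441 / 655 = 35235941.13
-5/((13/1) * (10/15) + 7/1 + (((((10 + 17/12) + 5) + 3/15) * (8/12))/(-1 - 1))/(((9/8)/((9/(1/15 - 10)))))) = -745/2999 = -0.25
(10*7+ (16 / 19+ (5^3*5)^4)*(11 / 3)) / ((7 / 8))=255126953158328 / 399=639415922702.58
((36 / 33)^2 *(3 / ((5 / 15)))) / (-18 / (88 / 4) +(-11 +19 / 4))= -5184 / 3421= -1.52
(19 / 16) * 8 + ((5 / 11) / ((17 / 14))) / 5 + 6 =5825 / 374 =15.57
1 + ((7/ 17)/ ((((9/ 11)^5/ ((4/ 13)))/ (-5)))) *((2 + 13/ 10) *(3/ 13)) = -0.32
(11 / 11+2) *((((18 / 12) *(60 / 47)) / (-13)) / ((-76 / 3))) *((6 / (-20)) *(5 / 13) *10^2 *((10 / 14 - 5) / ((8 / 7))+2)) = 212625 / 603668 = 0.35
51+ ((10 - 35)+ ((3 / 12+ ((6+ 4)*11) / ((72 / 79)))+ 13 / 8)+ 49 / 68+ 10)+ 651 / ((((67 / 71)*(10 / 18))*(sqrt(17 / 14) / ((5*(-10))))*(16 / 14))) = 194971 / 1224 - 14559615*sqrt(238) / 4556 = -49141.59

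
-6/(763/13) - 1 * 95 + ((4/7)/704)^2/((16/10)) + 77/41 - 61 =-8369012641975/54265243648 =-154.22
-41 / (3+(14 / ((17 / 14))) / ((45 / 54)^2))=-17425 / 8331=-2.09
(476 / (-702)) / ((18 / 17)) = -2023 / 3159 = -0.64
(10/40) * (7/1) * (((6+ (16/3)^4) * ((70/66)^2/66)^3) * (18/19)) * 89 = 0.60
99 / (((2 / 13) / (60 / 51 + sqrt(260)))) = 12870 / 17 + 1287 *sqrt(65) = 11133.18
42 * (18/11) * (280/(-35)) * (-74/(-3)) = -149184/11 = -13562.18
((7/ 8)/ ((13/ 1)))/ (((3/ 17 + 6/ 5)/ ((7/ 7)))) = 595/ 12168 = 0.05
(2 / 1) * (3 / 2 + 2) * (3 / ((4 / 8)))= 42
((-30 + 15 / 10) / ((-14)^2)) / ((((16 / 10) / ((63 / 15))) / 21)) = -513 / 64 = -8.02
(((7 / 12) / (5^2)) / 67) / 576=7 / 11577600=0.00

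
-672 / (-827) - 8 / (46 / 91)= -285572 / 19021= -15.01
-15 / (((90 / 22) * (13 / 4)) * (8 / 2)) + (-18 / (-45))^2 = -119 / 975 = -0.12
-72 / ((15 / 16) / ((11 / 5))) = -4224 / 25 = -168.96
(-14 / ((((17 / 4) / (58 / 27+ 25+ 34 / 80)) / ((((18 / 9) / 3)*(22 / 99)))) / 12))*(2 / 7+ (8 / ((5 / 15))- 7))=-57652144 / 20655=-2791.20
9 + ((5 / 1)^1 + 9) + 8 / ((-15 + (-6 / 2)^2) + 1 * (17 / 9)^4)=1068053 / 44155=24.19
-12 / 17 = -0.71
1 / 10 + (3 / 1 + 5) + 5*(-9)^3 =-36369 / 10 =-3636.90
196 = 196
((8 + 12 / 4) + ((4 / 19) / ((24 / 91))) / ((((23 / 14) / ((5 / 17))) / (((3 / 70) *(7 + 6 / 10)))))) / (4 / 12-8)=-64788 / 44965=-1.44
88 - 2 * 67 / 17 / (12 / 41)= 6229 / 102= 61.07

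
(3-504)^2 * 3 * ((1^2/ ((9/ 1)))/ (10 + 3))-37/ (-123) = 6436.22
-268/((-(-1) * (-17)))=268/17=15.76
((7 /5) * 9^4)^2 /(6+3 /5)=703096443 /55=12783571.69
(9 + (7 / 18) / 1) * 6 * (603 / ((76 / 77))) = 2615613 / 76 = 34415.96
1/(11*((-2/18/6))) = -54/11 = -4.91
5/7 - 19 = -18.29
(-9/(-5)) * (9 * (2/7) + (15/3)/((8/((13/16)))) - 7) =-31617/4480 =-7.06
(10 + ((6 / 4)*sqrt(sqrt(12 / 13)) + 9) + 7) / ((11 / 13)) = 3*13^(3 / 4)*sqrt(2)*3^(1 / 4) / 22 + 338 / 11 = 32.46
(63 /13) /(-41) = -63 /533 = -0.12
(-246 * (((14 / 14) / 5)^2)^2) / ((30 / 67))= -2747 / 3125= -0.88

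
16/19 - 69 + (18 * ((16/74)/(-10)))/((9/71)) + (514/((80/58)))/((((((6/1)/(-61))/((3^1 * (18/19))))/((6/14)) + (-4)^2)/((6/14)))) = -31582851905/516094796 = -61.20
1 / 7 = 0.14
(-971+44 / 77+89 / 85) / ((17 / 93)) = -53640726 / 10115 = -5303.09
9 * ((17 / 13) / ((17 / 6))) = 54 / 13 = 4.15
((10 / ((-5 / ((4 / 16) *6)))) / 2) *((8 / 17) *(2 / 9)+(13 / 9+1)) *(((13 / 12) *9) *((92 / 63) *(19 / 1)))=-1034.36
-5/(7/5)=-25/7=-3.57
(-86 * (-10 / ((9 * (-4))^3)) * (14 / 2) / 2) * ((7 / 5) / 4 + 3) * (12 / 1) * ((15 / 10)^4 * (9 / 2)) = -60501 / 1024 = -59.08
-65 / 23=-2.83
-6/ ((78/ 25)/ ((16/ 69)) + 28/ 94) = -56400/ 129277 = -0.44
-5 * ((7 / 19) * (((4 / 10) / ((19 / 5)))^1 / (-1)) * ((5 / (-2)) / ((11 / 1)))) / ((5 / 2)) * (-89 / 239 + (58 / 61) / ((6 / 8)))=-2741270 / 173679627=-0.02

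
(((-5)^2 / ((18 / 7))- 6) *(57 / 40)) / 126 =1273 / 30240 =0.04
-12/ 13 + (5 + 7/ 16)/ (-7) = -2475/ 1456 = -1.70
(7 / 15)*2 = 14 / 15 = 0.93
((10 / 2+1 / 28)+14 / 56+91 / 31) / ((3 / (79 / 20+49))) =157438 / 1085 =145.10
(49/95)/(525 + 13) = 49/51110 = 0.00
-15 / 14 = -1.07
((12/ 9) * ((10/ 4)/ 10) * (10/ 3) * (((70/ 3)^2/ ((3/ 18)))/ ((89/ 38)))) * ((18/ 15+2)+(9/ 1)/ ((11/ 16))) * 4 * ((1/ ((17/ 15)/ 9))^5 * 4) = 17732613104640000000/ 1390040003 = 12756908482.04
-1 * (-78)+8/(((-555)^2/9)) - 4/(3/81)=-1026742/34225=-30.00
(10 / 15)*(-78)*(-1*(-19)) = -988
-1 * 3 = -3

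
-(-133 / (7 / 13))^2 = -61009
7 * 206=1442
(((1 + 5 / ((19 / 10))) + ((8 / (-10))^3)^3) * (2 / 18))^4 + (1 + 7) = 99823024834670353054369495747592041 / 12442412567907012999057769775390625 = 8.02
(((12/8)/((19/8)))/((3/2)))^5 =32768/2476099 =0.01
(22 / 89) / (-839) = -22 / 74671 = -0.00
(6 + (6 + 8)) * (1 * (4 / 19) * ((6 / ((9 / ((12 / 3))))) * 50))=32000 / 57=561.40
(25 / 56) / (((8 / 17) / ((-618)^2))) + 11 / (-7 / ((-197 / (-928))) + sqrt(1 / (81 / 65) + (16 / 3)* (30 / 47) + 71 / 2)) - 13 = 12561413042617303313 / 34671020751472 - 3842091* sqrt(28418738) / 309562685281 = 362302.88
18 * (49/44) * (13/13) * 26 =5733/11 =521.18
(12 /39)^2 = 16 /169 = 0.09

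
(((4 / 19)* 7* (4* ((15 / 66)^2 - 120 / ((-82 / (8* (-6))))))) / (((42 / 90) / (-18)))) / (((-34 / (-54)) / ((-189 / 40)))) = -11289086235 / 94259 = -119766.67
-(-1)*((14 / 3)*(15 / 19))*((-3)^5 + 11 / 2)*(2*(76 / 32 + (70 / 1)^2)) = -34316625 / 4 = -8579156.25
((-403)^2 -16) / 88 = 14763 / 8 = 1845.38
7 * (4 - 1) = 21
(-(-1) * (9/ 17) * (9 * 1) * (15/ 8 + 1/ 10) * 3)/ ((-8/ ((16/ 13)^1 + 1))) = -556713/ 70720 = -7.87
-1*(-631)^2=-398161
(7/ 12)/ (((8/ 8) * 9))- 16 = -1721/ 108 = -15.94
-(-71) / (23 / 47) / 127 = 3337 / 2921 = 1.14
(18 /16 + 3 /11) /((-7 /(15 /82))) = -45 /1232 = -0.04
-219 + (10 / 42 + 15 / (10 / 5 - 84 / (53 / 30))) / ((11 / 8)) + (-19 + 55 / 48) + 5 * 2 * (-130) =-2285437697 / 1487024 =-1536.92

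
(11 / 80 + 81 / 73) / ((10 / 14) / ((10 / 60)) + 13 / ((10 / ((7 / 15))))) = 764715 / 3000008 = 0.25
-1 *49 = -49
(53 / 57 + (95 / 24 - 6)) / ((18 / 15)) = -845 / 912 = -0.93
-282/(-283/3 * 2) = 423/283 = 1.49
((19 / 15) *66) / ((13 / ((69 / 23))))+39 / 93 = 39719 / 2015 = 19.71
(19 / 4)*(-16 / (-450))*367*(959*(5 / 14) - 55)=160379 / 9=17819.89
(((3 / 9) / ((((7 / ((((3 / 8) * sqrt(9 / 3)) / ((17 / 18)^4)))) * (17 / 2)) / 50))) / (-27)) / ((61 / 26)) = -0.00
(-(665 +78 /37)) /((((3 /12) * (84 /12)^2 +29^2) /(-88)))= 8688416 /126281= 68.80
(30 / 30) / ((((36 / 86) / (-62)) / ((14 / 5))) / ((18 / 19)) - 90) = -37324 / 3359255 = -0.01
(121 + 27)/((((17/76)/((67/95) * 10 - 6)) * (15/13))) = 30784/51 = 603.61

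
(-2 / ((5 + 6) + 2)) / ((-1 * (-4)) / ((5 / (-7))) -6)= 5 / 377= 0.01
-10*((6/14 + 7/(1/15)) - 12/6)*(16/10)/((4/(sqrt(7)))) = -2896*sqrt(7)/7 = -1094.59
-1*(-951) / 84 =317 / 28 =11.32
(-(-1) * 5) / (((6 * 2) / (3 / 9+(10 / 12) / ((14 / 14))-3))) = -55 / 72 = -0.76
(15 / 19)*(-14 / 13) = -210 / 247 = -0.85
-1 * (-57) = 57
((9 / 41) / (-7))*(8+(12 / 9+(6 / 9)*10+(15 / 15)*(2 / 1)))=-162 / 287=-0.56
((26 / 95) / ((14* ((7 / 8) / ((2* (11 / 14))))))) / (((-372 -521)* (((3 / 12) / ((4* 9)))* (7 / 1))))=-164736 / 203688835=-0.00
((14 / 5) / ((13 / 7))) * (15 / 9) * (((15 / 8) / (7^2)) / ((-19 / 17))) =-0.09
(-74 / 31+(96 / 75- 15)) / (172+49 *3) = -12483 / 247225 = -0.05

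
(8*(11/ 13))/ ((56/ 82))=902/ 91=9.91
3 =3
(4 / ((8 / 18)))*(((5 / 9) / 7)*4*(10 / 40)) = 5 / 7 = 0.71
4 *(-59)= -236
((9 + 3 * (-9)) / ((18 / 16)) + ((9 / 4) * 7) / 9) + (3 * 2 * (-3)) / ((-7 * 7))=-13.88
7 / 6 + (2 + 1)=25 / 6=4.17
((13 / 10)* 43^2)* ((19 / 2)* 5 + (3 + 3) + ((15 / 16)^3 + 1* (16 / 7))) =39014767181 / 286720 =136072.71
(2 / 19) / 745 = 2 / 14155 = 0.00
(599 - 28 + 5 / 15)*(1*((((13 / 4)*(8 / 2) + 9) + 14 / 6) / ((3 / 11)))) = 1376342 / 27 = 50975.63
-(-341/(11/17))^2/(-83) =277729/83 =3346.13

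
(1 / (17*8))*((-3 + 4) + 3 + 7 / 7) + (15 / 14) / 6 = 205 / 952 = 0.22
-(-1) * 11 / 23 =11 / 23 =0.48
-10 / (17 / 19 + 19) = -0.50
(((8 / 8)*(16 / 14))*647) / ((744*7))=647 / 4557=0.14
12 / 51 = 4 / 17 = 0.24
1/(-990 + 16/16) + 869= 859440/989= 869.00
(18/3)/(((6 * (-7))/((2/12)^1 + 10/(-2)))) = 29/42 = 0.69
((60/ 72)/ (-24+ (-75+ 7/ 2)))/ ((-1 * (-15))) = -1/ 1719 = -0.00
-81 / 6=-13.50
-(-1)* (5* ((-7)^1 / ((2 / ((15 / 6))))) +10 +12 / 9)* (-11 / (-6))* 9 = -4279 / 8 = -534.88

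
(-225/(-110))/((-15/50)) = -75/11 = -6.82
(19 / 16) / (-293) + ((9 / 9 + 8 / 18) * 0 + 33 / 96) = 3185 / 9376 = 0.34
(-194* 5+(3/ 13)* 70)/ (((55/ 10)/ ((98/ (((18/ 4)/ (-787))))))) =3825449600/ 1287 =2972377.31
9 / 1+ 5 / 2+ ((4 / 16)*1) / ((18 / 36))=12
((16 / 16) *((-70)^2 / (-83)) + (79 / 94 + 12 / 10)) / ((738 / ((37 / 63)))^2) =-434834101 / 12046800903480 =-0.00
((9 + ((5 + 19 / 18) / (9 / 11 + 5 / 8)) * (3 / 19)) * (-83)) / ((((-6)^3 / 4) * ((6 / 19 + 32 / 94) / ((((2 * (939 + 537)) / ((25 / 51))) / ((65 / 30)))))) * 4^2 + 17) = -190185683159 / 3983046517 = -47.75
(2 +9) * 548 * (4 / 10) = 12056 / 5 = 2411.20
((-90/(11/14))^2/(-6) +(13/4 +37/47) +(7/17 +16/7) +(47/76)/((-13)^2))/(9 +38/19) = -9474682199285/47807185426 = -198.19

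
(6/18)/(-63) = -1/189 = -0.01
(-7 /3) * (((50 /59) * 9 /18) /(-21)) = 25 /531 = 0.05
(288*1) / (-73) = -288 / 73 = -3.95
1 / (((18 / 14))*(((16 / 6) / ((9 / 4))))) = 21 / 32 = 0.66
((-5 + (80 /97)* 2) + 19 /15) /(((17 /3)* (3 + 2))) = -3032 /41225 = -0.07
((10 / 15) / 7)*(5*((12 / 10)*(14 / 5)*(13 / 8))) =13 / 5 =2.60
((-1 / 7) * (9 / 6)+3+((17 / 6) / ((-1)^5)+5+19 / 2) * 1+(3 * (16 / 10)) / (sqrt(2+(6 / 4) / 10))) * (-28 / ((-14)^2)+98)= 6576 * sqrt(215) / 301+415795 / 294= 1734.61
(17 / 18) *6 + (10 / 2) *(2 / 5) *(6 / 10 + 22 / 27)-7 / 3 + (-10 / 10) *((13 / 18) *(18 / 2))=-91 / 270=-0.34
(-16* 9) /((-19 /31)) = 4464 /19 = 234.95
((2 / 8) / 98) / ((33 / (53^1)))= 53 / 12936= 0.00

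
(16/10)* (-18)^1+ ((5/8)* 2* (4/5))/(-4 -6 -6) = -2309/80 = -28.86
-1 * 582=-582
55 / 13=4.23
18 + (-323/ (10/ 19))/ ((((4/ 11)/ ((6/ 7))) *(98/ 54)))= -5344587/ 6860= -779.09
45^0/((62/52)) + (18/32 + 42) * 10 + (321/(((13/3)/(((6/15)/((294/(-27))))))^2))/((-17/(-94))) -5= 18030637322283/42768052600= 421.59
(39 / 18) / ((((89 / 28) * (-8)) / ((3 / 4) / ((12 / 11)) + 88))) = -7.56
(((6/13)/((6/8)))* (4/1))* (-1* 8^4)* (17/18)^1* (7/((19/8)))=-62390272/2223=-28065.80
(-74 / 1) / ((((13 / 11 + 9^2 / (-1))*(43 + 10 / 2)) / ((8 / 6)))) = 0.03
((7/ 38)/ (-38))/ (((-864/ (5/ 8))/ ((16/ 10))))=7/ 1247616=0.00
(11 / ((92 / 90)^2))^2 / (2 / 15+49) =676603125 / 299989552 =2.26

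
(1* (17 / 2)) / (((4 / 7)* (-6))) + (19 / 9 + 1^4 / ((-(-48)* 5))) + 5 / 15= -11 / 360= -0.03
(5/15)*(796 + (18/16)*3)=6395/24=266.46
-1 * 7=-7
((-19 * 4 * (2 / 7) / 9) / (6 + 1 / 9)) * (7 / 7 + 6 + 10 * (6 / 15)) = -152 / 35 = -4.34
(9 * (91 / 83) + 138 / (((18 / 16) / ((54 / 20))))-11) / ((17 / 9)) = 1232802 / 7055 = 174.74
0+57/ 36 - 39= -37.42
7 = 7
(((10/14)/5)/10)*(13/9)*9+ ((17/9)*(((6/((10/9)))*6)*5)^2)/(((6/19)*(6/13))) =340119.19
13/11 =1.18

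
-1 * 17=-17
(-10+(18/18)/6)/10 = -59/60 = -0.98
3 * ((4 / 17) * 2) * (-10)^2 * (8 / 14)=9600 / 119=80.67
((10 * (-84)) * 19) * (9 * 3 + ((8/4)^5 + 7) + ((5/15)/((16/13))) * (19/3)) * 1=-6484415/6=-1080735.83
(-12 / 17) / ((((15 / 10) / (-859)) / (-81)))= -556632 / 17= -32743.06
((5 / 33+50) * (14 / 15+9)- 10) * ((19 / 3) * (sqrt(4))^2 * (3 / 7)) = 3673004 / 693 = 5300.15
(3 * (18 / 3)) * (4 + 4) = 144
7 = 7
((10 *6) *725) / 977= 43500 / 977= 44.52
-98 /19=-5.16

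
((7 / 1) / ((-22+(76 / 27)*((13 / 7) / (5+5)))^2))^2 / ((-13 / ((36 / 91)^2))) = -64596985700625 / 23299783795569079552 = -0.00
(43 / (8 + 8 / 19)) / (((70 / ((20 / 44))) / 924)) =2451 / 80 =30.64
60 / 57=20 / 19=1.05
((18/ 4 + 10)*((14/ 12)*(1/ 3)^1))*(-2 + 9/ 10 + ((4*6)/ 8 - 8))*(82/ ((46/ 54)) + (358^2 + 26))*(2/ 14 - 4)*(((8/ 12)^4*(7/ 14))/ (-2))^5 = -222702212096/ 44553356235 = -5.00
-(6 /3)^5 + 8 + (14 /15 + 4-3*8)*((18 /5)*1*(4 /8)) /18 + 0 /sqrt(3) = -1943 /75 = -25.91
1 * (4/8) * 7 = 7/2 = 3.50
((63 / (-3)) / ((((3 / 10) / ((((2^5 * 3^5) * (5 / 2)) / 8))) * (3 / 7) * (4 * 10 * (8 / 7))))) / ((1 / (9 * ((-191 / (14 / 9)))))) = 307021995 / 32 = 9594437.34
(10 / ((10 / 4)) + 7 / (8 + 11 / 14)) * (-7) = -4130 / 123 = -33.58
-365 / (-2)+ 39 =443 / 2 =221.50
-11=-11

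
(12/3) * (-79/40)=-79/10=-7.90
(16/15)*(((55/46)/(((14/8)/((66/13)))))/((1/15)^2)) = 1742400/2093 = 832.49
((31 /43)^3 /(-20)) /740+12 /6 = 2353377409 /1176703600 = 2.00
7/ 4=1.75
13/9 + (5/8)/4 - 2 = -115/288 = -0.40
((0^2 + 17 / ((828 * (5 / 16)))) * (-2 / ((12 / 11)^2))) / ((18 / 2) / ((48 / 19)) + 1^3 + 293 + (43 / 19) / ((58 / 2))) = -9067256 / 24442550685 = -0.00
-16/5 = -3.20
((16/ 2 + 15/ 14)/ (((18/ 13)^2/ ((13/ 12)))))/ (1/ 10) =51.26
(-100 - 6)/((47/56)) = -5936/47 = -126.30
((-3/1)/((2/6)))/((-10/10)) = 9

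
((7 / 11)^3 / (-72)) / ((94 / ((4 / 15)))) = -343 / 33780780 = -0.00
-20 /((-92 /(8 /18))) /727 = 20 /150489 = 0.00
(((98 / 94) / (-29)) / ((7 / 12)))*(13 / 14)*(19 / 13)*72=-8208 / 1363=-6.02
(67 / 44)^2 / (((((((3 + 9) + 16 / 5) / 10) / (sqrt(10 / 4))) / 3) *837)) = 112225 *sqrt(10) / 41050944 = 0.01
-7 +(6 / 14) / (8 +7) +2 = -174 / 35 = -4.97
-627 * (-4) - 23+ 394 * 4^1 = 4061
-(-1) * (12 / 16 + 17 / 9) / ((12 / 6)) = 95 / 72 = 1.32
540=540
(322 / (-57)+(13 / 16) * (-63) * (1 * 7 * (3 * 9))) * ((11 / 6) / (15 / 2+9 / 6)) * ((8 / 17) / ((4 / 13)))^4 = -2773576674869 / 257077638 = -10788.87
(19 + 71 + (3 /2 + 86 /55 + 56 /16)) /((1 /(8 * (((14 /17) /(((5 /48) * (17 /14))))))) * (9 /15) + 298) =133242368 /411208215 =0.32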